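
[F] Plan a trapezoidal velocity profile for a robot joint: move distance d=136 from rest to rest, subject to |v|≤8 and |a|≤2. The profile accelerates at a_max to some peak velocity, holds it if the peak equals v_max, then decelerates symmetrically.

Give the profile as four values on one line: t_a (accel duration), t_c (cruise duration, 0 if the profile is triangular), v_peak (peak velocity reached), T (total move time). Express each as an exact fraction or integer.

t_a=4 t_c=13 v_peak=8 T=21

v_max²/a_max = 8²/2 = 32
136 ≥ 32 ⇒ cruise phase
t_a = 8/2 = 4; v_peak = 8
d_cruise = 136 − 32 = 104; t_c = 104/8 = 13
T = 2·4 + 13 = 21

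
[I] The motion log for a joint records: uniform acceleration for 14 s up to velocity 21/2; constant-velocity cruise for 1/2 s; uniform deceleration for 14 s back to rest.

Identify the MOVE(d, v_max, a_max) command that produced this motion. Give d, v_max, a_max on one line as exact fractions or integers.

a_max = (21/2)/14 = 3/4
d_a = ½·21/2·14 = 147/2; d_c = 21/2·1/2 = 21/4
d = 2·147/2 + 21/4 = 609/4
t_c = 1/2 > 0 so v_max = 21/2

d=609/4 v_max=21/2 a_max=3/4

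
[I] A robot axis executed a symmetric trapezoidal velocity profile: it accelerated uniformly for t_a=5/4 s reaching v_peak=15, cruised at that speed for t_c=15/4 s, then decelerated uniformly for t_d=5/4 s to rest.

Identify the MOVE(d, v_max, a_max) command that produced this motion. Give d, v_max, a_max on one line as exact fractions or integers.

d=75 v_max=15 a_max=12

a_max = 15/(5/4) = 12
d_a = ½·15·5/4 = 75/8; d_c = 15·15/4 = 225/4
d = 2·75/8 + 225/4 = 75
t_c = 15/4 > 0 so v_max = 15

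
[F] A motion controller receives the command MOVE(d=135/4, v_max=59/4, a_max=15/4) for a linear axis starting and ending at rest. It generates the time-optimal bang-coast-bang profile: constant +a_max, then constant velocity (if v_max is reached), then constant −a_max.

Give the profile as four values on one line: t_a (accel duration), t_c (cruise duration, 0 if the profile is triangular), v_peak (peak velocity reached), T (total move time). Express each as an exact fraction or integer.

v_max²/a_max = (59/4)²/(15/4) = 3481/60
135/4 < 3481/60 → triangular
v_peak = √(135/4·15/4) = √(2025/16) = 45/4
t_a = (45/4)/(15/4) = 3; t_c = 0
T = 2·3 = 6

t_a=3 t_c=0 v_peak=45/4 T=6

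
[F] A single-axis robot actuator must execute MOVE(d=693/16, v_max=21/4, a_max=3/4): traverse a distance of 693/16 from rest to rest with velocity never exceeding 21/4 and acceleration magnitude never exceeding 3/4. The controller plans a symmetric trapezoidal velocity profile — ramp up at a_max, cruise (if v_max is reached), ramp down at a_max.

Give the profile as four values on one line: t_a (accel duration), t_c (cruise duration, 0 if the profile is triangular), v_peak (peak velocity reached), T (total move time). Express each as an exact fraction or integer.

vₘ²/aₘ = (21/4)²/(3/4) = 147/4
693/16 ≥ 147/4 → trapezoidal
t_a = (21/4)/(3/4) = 7; v_peak = 21/4
d_cruise = 693/16 − 147/4 = 105/16; t_c = (105/16)/(21/4) = 5/4
T = 2·7 + 5/4 = 61/4

t_a=7 t_c=5/4 v_peak=21/4 T=61/4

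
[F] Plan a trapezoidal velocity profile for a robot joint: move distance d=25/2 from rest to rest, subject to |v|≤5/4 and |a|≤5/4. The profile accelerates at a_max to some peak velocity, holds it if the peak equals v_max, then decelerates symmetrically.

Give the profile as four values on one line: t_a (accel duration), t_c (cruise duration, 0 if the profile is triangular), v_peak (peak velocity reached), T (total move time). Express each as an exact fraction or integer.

(v_max)²/a_max = (5/4)²/(5/4) = 5/4
25/2 ≥ 5/4 so v_max reached
t_a = (5/4)/(5/4) = 1; v_peak = 5/4
d_cruise = 25/2 − 5/4 = 45/4; t_c = (45/4)/(5/4) = 9
T = 2·1 + 9 = 11

t_a=1 t_c=9 v_peak=5/4 T=11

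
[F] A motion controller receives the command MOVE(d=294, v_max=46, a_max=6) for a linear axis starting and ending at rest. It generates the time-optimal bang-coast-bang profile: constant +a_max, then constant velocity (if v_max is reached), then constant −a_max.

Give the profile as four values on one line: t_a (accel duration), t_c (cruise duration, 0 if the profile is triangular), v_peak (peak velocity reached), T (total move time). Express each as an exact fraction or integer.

(v_max)²/a_max = 46²/6 = 1058/3
294 < 1058/3 ⇒ no cruise
v_peak = √(294·6) = √1764 = 42
t_a = 42/6 = 7; t_c = 0
T = 2·7 = 14

t_a=7 t_c=0 v_peak=42 T=14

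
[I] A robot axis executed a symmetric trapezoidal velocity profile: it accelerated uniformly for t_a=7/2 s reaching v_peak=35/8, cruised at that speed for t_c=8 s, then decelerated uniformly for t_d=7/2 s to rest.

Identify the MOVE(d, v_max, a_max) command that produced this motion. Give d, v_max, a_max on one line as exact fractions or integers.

d=805/16 v_max=35/8 a_max=5/4

a_max = (35/8)/(7/2) = 5/4
d_a = ½·35/8·7/2 = 245/32; d_c = 35/8·8 = 35
d = 2·245/32 + 35 = 805/16
t_c = 8 > 0 ⇒ limit active, v_max = 35/8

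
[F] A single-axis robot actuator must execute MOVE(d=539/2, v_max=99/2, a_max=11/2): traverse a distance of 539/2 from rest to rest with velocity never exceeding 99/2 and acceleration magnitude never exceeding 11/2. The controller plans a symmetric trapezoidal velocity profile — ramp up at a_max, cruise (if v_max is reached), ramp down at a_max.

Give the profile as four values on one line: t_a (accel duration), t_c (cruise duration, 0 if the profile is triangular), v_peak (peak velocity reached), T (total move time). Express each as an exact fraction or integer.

(v_max)²/a_max = (99/2)²/(11/2) = 891/2
539/2 < 891/2 ⇒ no cruise
v_peak = √(539/2·11/2) = √(5929/4) = 77/2
t_a = (77/2)/(11/2) = 7; t_c = 0
T = 2·7 = 14

t_a=7 t_c=0 v_peak=77/2 T=14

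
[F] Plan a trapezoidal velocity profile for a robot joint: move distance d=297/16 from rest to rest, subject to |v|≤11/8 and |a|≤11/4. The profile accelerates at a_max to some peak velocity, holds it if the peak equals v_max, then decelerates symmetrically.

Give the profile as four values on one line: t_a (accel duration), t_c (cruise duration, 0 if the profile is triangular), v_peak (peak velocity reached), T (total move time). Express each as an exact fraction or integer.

v_max²/a_max = (11/8)²/(11/4) = 11/16
297/16 ≥ 11/16 ⇒ cruise phase
t_a = (11/8)/(11/4) = 1/2; v_peak = 11/8
d_cruise = 297/16 − 11/16 = 143/8; t_c = (143/8)/(11/8) = 13
T = 2·1/2 + 13 = 14

t_a=1/2 t_c=13 v_peak=11/8 T=14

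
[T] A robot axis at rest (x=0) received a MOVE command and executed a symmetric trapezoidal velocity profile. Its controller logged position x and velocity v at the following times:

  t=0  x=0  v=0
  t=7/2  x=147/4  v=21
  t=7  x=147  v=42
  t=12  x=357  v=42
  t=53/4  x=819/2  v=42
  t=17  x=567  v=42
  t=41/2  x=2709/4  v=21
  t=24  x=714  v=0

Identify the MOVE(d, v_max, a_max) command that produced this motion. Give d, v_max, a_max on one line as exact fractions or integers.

d=714 v_max=42 a_max=6

final state: t=24, x=714, v=0 → d = 714
a_max = (21−0)/(7/2−0) = 6
max v = 42 over t∈[7,17] → v_max = 42
check: 42·(7+10) = 714 ✓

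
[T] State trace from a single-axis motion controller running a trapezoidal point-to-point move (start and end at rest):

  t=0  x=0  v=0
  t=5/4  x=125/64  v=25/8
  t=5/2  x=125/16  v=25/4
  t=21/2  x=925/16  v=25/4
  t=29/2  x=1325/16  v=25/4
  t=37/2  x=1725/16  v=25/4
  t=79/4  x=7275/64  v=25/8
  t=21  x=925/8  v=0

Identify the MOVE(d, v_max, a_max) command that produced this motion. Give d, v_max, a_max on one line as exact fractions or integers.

final state: t=21, x=925/8, v=0 → d = 925/8
a_max = (25/8−0)/(5/4−0) = 5/2
max v = 25/4 over t∈[5/2,37/2] → v_max = 25/4
check: 25/4·(5/2+16) = 925/8 ✓

d=925/8 v_max=25/4 a_max=5/2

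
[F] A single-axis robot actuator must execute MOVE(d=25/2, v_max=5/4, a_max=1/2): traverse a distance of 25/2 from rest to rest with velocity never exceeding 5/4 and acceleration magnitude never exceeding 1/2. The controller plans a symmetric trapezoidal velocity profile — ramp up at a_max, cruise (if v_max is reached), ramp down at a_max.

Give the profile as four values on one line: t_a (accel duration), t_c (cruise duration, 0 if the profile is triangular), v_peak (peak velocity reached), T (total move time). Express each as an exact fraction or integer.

(v_max)²/a_max = (5/4)²/(1/2) = 25/8
25/2 ≥ 25/8 → trapezoidal
t_a = (5/4)/(1/2) = 5/2; v_peak = 5/4
d_cruise = 25/2 − 25/8 = 75/8; t_c = (75/8)/(5/4) = 15/2
T = 2·5/2 + 15/2 = 25/2

t_a=5/2 t_c=15/2 v_peak=5/4 T=25/2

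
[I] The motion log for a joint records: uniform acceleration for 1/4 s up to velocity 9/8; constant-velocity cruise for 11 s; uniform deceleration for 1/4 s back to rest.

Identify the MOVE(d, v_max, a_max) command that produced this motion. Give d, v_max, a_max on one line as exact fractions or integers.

d=405/32 v_max=9/8 a_max=9/2

a_max = (9/8)/(1/4) = 9/2
d_a = ½·9/8·1/4 = 9/64; d_c = 9/8·11 = 99/8
d = 2·9/64 + 99/8 = 405/32
t_c = 11 > 0 so v_max = 9/8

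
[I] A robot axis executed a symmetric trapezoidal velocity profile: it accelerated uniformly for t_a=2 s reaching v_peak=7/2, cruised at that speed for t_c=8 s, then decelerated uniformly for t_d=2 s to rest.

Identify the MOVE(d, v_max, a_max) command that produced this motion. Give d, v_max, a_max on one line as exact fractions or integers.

a_max = (7/2)/2 = 7/4
d_a = ½·7/2·2 = 7/2; d_c = 7/2·8 = 28
d = 2·7/2 + 28 = 35
t_c = 8 > 0 so v_max = 7/2

d=35 v_max=7/2 a_max=7/4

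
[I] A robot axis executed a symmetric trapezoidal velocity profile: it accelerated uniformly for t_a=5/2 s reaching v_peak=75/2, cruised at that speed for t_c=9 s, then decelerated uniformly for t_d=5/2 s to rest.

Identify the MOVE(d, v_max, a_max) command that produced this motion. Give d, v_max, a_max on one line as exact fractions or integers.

d=1725/4 v_max=75/2 a_max=15

a_max = (75/2)/(5/2) = 15
d_a = ½·75/2·5/2 = 375/8; d_c = 75/2·9 = 675/2
d = 2·375/8 + 675/2 = 1725/4
t_c = 9 > 0 → v_max = v_peak = 75/2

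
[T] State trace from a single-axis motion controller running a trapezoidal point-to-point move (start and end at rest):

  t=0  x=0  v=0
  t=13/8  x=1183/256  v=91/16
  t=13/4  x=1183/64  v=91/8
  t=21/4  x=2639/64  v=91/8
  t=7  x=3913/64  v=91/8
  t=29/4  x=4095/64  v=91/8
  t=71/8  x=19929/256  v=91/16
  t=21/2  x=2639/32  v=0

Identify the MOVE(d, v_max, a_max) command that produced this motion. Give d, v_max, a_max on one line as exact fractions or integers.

d=2639/32 v_max=91/8 a_max=7/2

final state: t=21/2, x=2639/32, v=0 → d = 2639/32
a_max = (91/16−0)/(13/8−0) = 7/2
max v = 91/8 over t∈[13/4,29/4] → v_max = 91/8
check: 91/8·(13/4+4) = 2639/32 ✓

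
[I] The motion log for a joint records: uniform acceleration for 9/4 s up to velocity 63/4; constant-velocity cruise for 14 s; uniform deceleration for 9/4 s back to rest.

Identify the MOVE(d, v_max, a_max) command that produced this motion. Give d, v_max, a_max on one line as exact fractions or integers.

a_max = (63/4)/(9/4) = 7
d_a = ½·63/4·9/4 = 567/32; d_c = 63/4·14 = 441/2
d = 2·567/32 + 441/2 = 4095/16
t_c = 14 > 0 ⇒ limit active, v_max = 63/4

d=4095/16 v_max=63/4 a_max=7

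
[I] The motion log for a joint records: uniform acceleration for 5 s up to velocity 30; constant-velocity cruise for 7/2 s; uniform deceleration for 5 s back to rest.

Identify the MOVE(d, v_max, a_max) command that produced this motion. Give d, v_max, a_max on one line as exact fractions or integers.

a_max = 30/5 = 6
d_a = ½·30·5 = 75; d_c = 30·7/2 = 105
d = 2·75 + 105 = 255
t_c = 7/2 > 0 ⇒ limit active, v_max = 30

d=255 v_max=30 a_max=6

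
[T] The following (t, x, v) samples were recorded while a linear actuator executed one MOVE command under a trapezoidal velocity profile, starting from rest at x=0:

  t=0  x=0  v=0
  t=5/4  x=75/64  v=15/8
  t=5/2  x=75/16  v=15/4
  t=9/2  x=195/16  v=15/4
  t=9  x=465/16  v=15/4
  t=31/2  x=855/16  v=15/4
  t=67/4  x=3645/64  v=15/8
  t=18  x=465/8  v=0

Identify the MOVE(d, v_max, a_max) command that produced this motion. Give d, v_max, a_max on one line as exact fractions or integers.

d=465/8 v_max=15/4 a_max=3/2

final state: t=18, x=465/8, v=0 → d = 465/8
a_max = (15/8−0)/(5/4−0) = 3/2
max v = 15/4 over t∈[5/2,31/2] → v_max = 15/4
check: 15/4·(5/2+13) = 465/8 ✓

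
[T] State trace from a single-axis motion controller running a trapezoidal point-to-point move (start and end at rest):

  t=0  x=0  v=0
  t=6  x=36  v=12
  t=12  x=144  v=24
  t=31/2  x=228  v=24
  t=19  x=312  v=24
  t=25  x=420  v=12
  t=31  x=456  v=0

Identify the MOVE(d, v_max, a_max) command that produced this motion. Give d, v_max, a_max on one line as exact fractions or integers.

final state: t=31, x=456, v=0 → d = 456
a_max = (12−0)/(6−0) = 2
max v = 24 over t∈[12,19] → v_max = 24
check: 24·(12+7) = 456 ✓

d=456 v_max=24 a_max=2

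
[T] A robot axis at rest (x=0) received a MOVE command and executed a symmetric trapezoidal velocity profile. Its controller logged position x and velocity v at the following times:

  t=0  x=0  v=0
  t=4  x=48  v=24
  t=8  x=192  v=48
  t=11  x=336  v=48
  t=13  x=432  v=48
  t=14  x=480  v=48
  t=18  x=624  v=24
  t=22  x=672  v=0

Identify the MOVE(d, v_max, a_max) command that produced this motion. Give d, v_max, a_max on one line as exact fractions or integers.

final state: t=22, x=672, v=0 → d = 672
a_max = (24−0)/(4−0) = 6
max v = 48 over t∈[8,14] → v_max = 48
check: 48·(8+6) = 672 ✓

d=672 v_max=48 a_max=6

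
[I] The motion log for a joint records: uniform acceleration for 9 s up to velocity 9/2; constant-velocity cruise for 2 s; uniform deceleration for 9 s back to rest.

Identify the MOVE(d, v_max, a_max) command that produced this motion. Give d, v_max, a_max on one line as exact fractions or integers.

a_max = (9/2)/9 = 1/2
d_a = ½·9/2·9 = 81/4; d_c = 9/2·2 = 9
d = 2·81/4 + 9 = 99/2
t_c = 2 > 0 ⇒ limit active, v_max = 9/2

d=99/2 v_max=9/2 a_max=1/2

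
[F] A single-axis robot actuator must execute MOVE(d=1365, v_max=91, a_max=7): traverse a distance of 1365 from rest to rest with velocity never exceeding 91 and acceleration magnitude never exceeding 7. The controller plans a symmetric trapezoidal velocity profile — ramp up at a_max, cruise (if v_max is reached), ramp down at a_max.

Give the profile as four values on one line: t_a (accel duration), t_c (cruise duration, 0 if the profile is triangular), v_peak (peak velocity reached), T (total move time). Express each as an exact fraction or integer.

t_a=13 t_c=2 v_peak=91 T=28

v_max²/a_max = 91²/7 = 1183
1365 ≥ 1183 so v_max reached
t_a = 91/7 = 13; v_peak = 91
d_cruise = 1365 − 1183 = 182; t_c = 182/91 = 2
T = 2·13 + 2 = 28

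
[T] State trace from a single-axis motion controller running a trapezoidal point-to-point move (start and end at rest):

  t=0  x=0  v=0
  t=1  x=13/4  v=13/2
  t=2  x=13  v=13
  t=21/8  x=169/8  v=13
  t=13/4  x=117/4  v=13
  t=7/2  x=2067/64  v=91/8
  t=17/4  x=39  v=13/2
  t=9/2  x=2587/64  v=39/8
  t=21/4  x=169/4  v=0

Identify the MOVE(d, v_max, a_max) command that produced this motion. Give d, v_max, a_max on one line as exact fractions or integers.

d=169/4 v_max=13 a_max=13/2

final state: t=21/4, x=169/4, v=0 → d = 169/4
a_max = (13/2−0)/(1−0) = 13/2
max v = 13 over t∈[2,13/4] → v_max = 13
check: 13·(2+5/4) = 169/4 ✓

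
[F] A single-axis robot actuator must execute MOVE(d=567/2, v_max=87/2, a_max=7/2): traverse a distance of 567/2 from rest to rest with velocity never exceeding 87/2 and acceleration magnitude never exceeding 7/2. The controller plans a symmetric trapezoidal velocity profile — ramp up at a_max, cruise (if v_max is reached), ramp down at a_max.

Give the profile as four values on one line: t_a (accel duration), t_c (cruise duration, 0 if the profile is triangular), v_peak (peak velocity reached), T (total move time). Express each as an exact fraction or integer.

v_max²/a_max = (87/2)²/(7/2) = 7569/14
567/2 < 7569/14 so t_c = 0
v_peak = √(567/2·7/2) = √(3969/4) = 63/2
t_a = (63/2)/(7/2) = 9; t_c = 0
T = 2·9 = 18

t_a=9 t_c=0 v_peak=63/2 T=18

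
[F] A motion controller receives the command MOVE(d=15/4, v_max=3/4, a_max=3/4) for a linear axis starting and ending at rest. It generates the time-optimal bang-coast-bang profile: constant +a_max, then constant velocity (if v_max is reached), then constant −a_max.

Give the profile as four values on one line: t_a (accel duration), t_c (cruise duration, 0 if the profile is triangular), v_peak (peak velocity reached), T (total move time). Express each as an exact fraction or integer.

v_max²/a_max = (3/4)²/(3/4) = 3/4
15/4 ≥ 3/4 ⇒ cruise phase
t_a = (3/4)/(3/4) = 1; v_peak = 3/4
d_cruise = 15/4 − 3/4 = 3; t_c = 3/(3/4) = 4
T = 2·1 + 4 = 6

t_a=1 t_c=4 v_peak=3/4 T=6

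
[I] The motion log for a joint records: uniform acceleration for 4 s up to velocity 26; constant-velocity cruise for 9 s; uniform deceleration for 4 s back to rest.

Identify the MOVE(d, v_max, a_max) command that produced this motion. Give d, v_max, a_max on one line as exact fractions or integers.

d=338 v_max=26 a_max=13/2

a_max = 26/4 = 13/2
d_a = ½·26·4 = 52; d_c = 26·9 = 234
d = 2·52 + 234 = 338
t_c = 9 > 0 so v_max = 26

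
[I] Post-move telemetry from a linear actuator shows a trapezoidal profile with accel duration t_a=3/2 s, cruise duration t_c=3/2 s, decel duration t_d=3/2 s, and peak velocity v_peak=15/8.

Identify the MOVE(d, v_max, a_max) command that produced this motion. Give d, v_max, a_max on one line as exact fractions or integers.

a_max = (15/8)/(3/2) = 5/4
d_a = ½·15/8·3/2 = 45/32; d_c = 15/8·3/2 = 45/16
d = 2·45/32 + 45/16 = 45/8
t_c = 3/2 > 0 ⇒ limit active, v_max = 15/8

d=45/8 v_max=15/8 a_max=5/4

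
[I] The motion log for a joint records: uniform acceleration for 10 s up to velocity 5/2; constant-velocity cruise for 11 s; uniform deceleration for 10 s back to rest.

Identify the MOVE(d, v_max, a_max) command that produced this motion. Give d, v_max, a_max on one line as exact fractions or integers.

d=105/2 v_max=5/2 a_max=1/4

a_max = (5/2)/10 = 1/4
d_a = ½·5/2·10 = 25/2; d_c = 5/2·11 = 55/2
d = 2·25/2 + 55/2 = 105/2
t_c = 11 > 0 → v_max = v_peak = 5/2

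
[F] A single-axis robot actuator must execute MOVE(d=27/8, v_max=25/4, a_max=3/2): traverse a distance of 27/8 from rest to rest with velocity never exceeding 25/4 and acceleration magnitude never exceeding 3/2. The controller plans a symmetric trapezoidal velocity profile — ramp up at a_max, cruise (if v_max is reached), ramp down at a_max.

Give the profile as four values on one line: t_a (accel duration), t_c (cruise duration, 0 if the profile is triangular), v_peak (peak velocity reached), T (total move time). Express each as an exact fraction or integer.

t_a=3/2 t_c=0 v_peak=9/4 T=3

(v_max)²/a_max = (25/4)²/(3/2) = 625/24
27/8 < 625/24 ⇒ no cruise
v_peak = √(27/8·3/2) = √(81/16) = 9/4
t_a = (9/4)/(3/2) = 3/2; t_c = 0
T = 2·3/2 = 3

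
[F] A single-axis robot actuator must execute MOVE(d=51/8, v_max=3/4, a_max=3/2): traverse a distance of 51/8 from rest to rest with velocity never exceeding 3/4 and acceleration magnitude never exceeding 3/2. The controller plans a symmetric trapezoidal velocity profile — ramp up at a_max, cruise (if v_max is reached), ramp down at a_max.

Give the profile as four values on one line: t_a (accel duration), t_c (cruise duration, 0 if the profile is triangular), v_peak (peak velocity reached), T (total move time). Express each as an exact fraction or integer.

t_a=1/2 t_c=8 v_peak=3/4 T=9

(v_max)²/a_max = (3/4)²/(3/2) = 3/8
51/8 ≥ 3/8 → trapezoidal
t_a = (3/4)/(3/2) = 1/2; v_peak = 3/4
d_cruise = 51/8 − 3/8 = 6; t_c = 6/(3/4) = 8
T = 2·1/2 + 8 = 9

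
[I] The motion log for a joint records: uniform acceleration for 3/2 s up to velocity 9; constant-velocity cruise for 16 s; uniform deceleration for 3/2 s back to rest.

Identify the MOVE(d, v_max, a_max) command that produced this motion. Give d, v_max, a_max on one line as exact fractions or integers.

a_max = 9/(3/2) = 6
d_a = ½·9·3/2 = 27/4; d_c = 9·16 = 144
d = 2·27/4 + 144 = 315/2
t_c = 16 > 0 ⇒ limit active, v_max = 9

d=315/2 v_max=9 a_max=6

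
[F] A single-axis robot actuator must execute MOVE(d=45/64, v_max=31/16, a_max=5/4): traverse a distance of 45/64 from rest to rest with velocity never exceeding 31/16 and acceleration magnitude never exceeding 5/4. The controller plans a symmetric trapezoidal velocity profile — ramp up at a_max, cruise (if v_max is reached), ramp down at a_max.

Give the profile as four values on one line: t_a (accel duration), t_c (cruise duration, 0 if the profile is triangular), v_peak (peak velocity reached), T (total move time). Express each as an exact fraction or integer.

t_a=3/4 t_c=0 v_peak=15/16 T=3/2

(v_max)²/a_max = (31/16)²/(5/4) = 961/320
45/64 < 961/320 → triangular
v_peak = √(45/64·5/4) = √(225/256) = 15/16
t_a = (15/16)/(5/4) = 3/4; t_c = 0
T = 2·3/4 = 3/2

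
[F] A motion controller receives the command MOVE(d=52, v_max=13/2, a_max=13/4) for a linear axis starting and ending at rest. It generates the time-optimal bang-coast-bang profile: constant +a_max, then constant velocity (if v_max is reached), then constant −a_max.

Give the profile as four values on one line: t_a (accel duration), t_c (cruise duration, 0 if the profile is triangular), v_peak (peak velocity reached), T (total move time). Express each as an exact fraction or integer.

t_a=2 t_c=6 v_peak=13/2 T=10

vₘ²/aₘ = (13/2)²/(13/4) = 13
52 ≥ 13 so v_max reached
t_a = (13/2)/(13/4) = 2; v_peak = 13/2
d_cruise = 52 − 13 = 39; t_c = 39/(13/2) = 6
T = 2·2 + 6 = 10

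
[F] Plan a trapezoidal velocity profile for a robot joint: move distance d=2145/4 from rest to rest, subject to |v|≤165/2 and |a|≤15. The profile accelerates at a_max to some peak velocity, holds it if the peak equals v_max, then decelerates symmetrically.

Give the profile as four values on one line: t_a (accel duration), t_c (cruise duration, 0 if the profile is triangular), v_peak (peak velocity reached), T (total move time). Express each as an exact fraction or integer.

t_a=11/2 t_c=1 v_peak=165/2 T=12

vₘ²/aₘ = (165/2)²/15 = 1815/4
2145/4 ≥ 1815/4 so v_max reached
t_a = (165/2)/15 = 11/2; v_peak = 165/2
d_cruise = 2145/4 − 1815/4 = 165/2; t_c = (165/2)/(165/2) = 1
T = 2·11/2 + 1 = 12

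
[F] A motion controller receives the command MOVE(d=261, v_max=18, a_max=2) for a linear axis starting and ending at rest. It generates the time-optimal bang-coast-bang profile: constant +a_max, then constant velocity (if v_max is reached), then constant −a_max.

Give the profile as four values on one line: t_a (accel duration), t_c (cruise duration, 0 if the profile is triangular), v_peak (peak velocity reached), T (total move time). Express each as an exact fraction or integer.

(v_max)²/a_max = 18²/2 = 162
261 ≥ 162 so v_max reached
t_a = 18/2 = 9; v_peak = 18
d_cruise = 261 − 162 = 99; t_c = 99/18 = 11/2
T = 2·9 + 11/2 = 47/2

t_a=9 t_c=11/2 v_peak=18 T=47/2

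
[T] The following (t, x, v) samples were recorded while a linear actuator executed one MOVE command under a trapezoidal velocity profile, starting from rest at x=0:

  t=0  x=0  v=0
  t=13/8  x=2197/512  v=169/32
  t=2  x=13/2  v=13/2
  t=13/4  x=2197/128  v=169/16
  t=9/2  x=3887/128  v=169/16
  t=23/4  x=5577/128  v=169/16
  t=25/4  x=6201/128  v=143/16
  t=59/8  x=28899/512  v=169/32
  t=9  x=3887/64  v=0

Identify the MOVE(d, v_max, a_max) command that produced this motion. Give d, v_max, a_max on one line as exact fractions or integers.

d=3887/64 v_max=169/16 a_max=13/4

final state: t=9, x=3887/64, v=0 → d = 3887/64
a_max = (169/32−0)/(13/8−0) = 13/4
max v = 169/16 over t∈[13/4,23/4] → v_max = 169/16
check: 169/16·(13/4+5/2) = 3887/64 ✓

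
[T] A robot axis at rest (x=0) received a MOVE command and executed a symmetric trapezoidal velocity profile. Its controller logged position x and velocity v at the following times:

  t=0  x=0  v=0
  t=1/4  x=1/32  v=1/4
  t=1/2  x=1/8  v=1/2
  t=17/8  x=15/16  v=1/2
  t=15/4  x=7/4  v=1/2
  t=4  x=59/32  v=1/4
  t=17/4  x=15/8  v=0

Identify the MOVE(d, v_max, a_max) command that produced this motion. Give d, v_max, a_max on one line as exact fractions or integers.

final state: t=17/4, x=15/8, v=0 → d = 15/8
a_max = (1/4−0)/(1/4−0) = 1
max v = 1/2 over t∈[1/2,15/4] → v_max = 1/2
check: 1/2·(1/2+13/4) = 15/8 ✓

d=15/8 v_max=1/2 a_max=1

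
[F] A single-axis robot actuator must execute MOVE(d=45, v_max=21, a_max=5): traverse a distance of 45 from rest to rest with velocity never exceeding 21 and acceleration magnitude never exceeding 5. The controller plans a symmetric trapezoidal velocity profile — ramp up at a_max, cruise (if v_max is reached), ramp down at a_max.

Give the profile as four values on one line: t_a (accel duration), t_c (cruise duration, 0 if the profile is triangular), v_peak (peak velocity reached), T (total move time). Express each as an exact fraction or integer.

t_a=3 t_c=0 v_peak=15 T=6

v_max²/a_max = 21²/5 = 441/5
45 < 441/5 so t_c = 0
v_peak = √(45·5) = √225 = 15
t_a = 15/5 = 3; t_c = 0
T = 2·3 = 6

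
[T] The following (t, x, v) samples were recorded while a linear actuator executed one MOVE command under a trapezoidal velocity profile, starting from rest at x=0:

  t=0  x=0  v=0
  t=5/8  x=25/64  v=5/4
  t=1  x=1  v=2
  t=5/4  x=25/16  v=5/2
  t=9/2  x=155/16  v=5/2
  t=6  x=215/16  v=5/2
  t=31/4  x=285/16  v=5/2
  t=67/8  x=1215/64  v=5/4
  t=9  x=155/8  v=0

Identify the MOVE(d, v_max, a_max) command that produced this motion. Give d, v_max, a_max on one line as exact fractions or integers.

d=155/8 v_max=5/2 a_max=2

final state: t=9, x=155/8, v=0 → d = 155/8
a_max = (5/4−0)/(5/8−0) = 2
max v = 5/2 over t∈[5/4,31/4] → v_max = 5/2
check: 5/2·(5/4+13/2) = 155/8 ✓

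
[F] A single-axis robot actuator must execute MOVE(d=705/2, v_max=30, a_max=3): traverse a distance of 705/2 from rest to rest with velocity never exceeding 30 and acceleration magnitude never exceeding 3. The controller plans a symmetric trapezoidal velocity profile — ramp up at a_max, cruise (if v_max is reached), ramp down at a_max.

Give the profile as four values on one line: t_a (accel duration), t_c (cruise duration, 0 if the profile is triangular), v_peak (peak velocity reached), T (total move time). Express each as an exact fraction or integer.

t_a=10 t_c=7/4 v_peak=30 T=87/4

v_max²/a_max = 30²/3 = 300
705/2 ≥ 300 so v_max reached
t_a = 30/3 = 10; v_peak = 30
d_cruise = 705/2 − 300 = 105/2; t_c = (105/2)/30 = 7/4
T = 2·10 + 7/4 = 87/4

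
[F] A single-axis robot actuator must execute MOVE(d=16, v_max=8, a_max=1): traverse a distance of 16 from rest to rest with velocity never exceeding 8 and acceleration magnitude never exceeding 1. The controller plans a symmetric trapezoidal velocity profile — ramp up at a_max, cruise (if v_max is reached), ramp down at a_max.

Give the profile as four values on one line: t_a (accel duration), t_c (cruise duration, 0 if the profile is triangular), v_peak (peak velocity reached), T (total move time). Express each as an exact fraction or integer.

(v_max)²/a_max = 8²/1 = 64
16 < 64 → triangular
v_peak = √(16·1) = √16 = 4
t_a = 4/1 = 4; t_c = 0
T = 2·4 = 8

t_a=4 t_c=0 v_peak=4 T=8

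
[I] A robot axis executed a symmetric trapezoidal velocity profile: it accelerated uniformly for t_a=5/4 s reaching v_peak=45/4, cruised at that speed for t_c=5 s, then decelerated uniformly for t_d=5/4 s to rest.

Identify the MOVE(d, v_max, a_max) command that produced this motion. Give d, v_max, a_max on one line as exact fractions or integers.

d=1125/16 v_max=45/4 a_max=9

a_max = (45/4)/(5/4) = 9
d_a = ½·45/4·5/4 = 225/32; d_c = 45/4·5 = 225/4
d = 2·225/32 + 225/4 = 1125/16
t_c = 5 > 0 → v_max = v_peak = 45/4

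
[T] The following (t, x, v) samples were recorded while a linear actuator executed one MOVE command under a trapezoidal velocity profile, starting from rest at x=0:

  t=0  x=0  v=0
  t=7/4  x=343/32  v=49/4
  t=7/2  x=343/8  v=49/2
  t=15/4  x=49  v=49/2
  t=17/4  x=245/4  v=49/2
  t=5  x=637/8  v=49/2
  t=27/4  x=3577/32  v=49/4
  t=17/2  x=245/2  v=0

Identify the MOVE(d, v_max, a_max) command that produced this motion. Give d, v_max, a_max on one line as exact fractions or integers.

final state: t=17/2, x=245/2, v=0 → d = 245/2
a_max = (49/4−0)/(7/4−0) = 7
max v = 49/2 over t∈[7/2,5] → v_max = 49/2
check: 49/2·(7/2+3/2) = 245/2 ✓

d=245/2 v_max=49/2 a_max=7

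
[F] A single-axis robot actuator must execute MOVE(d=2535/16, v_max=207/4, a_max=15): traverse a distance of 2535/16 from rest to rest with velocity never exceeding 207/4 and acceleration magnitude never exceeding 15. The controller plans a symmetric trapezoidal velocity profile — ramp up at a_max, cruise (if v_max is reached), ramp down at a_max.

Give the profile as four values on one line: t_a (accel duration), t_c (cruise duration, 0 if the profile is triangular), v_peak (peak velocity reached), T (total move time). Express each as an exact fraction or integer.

(v_max)²/a_max = (207/4)²/15 = 14283/80
2535/16 < 14283/80 so t_c = 0
v_peak = √(2535/16·15) = √(38025/16) = 195/4
t_a = (195/4)/15 = 13/4; t_c = 0
T = 2·13/4 = 13/2

t_a=13/4 t_c=0 v_peak=195/4 T=13/2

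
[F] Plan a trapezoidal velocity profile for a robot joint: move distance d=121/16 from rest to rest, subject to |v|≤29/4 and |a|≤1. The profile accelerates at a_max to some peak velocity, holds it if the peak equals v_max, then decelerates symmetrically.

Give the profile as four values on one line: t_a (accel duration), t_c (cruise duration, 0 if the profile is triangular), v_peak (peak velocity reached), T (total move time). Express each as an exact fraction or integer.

v_max²/a_max = (29/4)²/1 = 841/16
121/16 < 841/16 ⇒ no cruise
v_peak = √(121/16·1) = √(121/16) = 11/4
t_a = (11/4)/1 = 11/4; t_c = 0
T = 2·11/4 = 11/2

t_a=11/4 t_c=0 v_peak=11/4 T=11/2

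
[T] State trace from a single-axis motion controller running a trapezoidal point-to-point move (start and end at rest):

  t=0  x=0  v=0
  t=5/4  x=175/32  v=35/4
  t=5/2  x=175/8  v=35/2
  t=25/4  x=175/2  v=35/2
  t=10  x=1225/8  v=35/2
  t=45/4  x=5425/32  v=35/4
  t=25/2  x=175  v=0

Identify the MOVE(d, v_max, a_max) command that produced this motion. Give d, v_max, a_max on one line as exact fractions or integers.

d=175 v_max=35/2 a_max=7

final state: t=25/2, x=175, v=0 → d = 175
a_max = (35/4−0)/(5/4−0) = 7
max v = 35/2 over t∈[5/2,10] → v_max = 35/2
check: 35/2·(5/2+15/2) = 175 ✓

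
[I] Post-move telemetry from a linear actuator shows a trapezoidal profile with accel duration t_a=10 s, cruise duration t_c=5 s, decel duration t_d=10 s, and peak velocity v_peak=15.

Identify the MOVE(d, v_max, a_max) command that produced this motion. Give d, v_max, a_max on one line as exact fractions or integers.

d=225 v_max=15 a_max=3/2

a_max = 15/10 = 3/2
d_a = ½·15·10 = 75; d_c = 15·5 = 75
d = 2·75 + 75 = 225
t_c = 5 > 0 → v_max = v_peak = 15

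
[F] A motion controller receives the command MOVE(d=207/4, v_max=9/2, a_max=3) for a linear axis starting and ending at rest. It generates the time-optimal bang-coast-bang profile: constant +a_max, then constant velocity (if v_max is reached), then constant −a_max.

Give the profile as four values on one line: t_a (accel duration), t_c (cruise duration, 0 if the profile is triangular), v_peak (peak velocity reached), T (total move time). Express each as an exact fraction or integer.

t_a=3/2 t_c=10 v_peak=9/2 T=13

v_max²/a_max = (9/2)²/3 = 27/4
207/4 ≥ 27/4 ⇒ cruise phase
t_a = (9/2)/3 = 3/2; v_peak = 9/2
d_cruise = 207/4 − 27/4 = 45; t_c = 45/(9/2) = 10
T = 2·3/2 + 10 = 13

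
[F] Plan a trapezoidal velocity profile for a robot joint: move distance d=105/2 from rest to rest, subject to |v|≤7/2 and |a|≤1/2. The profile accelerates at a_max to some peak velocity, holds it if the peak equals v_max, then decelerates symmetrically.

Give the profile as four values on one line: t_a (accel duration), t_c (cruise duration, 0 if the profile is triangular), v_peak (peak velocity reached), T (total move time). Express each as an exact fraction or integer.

t_a=7 t_c=8 v_peak=7/2 T=22

vₘ²/aₘ = (7/2)²/(1/2) = 49/2
105/2 ≥ 49/2 ⇒ cruise phase
t_a = (7/2)/(1/2) = 7; v_peak = 7/2
d_cruise = 105/2 − 49/2 = 28; t_c = 28/(7/2) = 8
T = 2·7 + 8 = 22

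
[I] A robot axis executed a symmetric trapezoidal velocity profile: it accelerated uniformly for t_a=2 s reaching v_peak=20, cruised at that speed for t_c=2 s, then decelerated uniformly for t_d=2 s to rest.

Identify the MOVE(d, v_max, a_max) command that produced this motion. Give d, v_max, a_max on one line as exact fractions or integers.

d=80 v_max=20 a_max=10

a_max = 20/2 = 10
d_a = ½·20·2 = 20; d_c = 20·2 = 40
d = 2·20 + 40 = 80
t_c = 2 > 0 ⇒ limit active, v_max = 20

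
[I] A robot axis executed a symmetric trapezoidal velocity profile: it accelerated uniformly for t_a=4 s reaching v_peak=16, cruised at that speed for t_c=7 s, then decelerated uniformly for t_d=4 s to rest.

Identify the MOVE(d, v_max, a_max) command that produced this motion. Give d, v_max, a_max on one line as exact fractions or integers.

d=176 v_max=16 a_max=4

a_max = 16/4 = 4
d_a = ½·16·4 = 32; d_c = 16·7 = 112
d = 2·32 + 112 = 176
t_c = 7 > 0 → v_max = v_peak = 16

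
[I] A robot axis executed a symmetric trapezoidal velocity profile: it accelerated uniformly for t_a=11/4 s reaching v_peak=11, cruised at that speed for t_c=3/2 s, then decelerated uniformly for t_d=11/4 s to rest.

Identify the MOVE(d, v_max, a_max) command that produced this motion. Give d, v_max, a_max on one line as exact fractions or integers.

d=187/4 v_max=11 a_max=4

a_max = 11/(11/4) = 4
d_a = ½·11·11/4 = 121/8; d_c = 11·3/2 = 33/2
d = 2·121/8 + 33/2 = 187/4
t_c = 3/2 > 0 ⇒ limit active, v_max = 11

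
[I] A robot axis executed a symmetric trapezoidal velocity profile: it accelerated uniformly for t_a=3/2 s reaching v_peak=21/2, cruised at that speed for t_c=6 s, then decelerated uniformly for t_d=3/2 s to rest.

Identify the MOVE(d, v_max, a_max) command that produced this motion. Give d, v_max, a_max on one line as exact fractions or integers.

d=315/4 v_max=21/2 a_max=7

a_max = (21/2)/(3/2) = 7
d_a = ½·21/2·3/2 = 63/8; d_c = 21/2·6 = 63
d = 2·63/8 + 63 = 315/4
t_c = 6 > 0 so v_max = 21/2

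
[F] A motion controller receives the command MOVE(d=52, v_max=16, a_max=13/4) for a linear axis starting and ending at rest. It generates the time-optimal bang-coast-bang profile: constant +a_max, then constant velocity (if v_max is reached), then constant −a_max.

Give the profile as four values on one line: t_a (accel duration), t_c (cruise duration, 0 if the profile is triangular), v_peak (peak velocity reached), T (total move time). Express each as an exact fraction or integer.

vₘ²/aₘ = 16²/(13/4) = 1024/13
52 < 1024/13 so t_c = 0
v_peak = √(52·13/4) = √169 = 13
t_a = 13/(13/4) = 4; t_c = 0
T = 2·4 = 8

t_a=4 t_c=0 v_peak=13 T=8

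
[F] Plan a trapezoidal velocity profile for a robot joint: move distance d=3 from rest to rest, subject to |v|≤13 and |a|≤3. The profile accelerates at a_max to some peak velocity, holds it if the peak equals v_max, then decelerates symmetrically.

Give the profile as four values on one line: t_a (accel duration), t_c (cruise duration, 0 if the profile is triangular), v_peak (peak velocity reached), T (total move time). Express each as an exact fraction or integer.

vₘ²/aₘ = 13²/3 = 169/3
3 < 169/3 ⇒ no cruise
v_peak = √(3·3) = √9 = 3
t_a = 3/3 = 1; t_c = 0
T = 2·1 = 2

t_a=1 t_c=0 v_peak=3 T=2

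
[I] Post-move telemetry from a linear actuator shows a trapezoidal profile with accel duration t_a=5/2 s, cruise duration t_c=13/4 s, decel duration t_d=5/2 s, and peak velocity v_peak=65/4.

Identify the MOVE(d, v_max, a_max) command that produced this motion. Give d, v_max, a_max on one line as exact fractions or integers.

a_max = (65/4)/(5/2) = 13/2
d_a = ½·65/4·5/2 = 325/16; d_c = 65/4·13/4 = 845/16
d = 2·325/16 + 845/16 = 1495/16
t_c = 13/4 > 0 → v_max = v_peak = 65/4

d=1495/16 v_max=65/4 a_max=13/2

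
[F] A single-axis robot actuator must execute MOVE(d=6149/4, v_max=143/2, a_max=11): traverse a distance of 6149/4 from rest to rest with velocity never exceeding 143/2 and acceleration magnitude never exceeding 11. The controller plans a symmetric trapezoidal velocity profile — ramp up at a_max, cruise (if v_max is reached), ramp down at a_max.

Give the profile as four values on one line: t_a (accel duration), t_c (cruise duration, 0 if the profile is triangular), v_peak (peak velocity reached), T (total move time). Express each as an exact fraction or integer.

t_a=13/2 t_c=15 v_peak=143/2 T=28

v_max²/a_max = (143/2)²/11 = 1859/4
6149/4 ≥ 1859/4 so v_max reached
t_a = (143/2)/11 = 13/2; v_peak = 143/2
d_cruise = 6149/4 − 1859/4 = 2145/2; t_c = (2145/2)/(143/2) = 15
T = 2·13/2 + 15 = 28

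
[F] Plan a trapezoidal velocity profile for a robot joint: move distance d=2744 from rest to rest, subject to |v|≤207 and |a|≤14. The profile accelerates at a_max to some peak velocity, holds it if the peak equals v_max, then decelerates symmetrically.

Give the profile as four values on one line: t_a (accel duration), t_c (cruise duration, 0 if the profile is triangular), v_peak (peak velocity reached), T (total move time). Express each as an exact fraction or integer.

vₘ²/aₘ = 207²/14 = 42849/14
2744 < 42849/14 → triangular
v_peak = √(2744·14) = √38416 = 196
t_a = 196/14 = 14; t_c = 0
T = 2·14 = 28

t_a=14 t_c=0 v_peak=196 T=28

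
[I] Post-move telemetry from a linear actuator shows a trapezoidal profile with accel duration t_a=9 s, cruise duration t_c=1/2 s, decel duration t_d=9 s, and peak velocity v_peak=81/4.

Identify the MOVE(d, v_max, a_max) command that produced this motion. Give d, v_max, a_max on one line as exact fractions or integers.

d=1539/8 v_max=81/4 a_max=9/4

a_max = (81/4)/9 = 9/4
d_a = ½·81/4·9 = 729/8; d_c = 81/4·1/2 = 81/8
d = 2·729/8 + 81/8 = 1539/8
t_c = 1/2 > 0 → v_max = v_peak = 81/4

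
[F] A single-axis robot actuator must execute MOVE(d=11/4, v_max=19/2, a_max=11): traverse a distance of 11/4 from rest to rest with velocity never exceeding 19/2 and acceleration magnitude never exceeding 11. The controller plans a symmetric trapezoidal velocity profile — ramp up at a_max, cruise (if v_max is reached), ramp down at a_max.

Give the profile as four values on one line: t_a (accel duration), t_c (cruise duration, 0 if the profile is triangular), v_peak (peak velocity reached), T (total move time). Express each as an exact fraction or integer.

(v_max)²/a_max = (19/2)²/11 = 361/44
11/4 < 361/44 ⇒ no cruise
v_peak = √(11/4·11) = √(121/4) = 11/2
t_a = (11/2)/11 = 1/2; t_c = 0
T = 2·1/2 = 1

t_a=1/2 t_c=0 v_peak=11/2 T=1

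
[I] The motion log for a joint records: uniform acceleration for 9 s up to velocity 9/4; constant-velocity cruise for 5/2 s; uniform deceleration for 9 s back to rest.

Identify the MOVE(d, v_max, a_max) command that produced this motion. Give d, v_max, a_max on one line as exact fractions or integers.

d=207/8 v_max=9/4 a_max=1/4

a_max = (9/4)/9 = 1/4
d_a = ½·9/4·9 = 81/8; d_c = 9/4·5/2 = 45/8
d = 2·81/8 + 45/8 = 207/8
t_c = 5/2 > 0 ⇒ limit active, v_max = 9/4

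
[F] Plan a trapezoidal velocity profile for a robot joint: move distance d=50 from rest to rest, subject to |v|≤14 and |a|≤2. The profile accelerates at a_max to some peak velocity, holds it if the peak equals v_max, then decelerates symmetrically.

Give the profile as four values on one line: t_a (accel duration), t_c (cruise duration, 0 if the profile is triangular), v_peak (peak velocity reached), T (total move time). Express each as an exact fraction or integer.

vₘ²/aₘ = 14²/2 = 98
50 < 98 → triangular
v_peak = √(50·2) = √100 = 10
t_a = 10/2 = 5; t_c = 0
T = 2·5 = 10

t_a=5 t_c=0 v_peak=10 T=10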